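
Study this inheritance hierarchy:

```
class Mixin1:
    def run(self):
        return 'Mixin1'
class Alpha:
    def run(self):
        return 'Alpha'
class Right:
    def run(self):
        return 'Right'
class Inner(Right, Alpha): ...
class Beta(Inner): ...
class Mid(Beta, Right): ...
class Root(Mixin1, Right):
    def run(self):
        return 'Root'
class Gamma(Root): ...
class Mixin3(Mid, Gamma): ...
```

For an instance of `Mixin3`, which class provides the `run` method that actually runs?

Root

L[Mixin3] = Mixin3 + merge(L[Mid], L[Gamma], [Mid Gamma])
  take Mid:  [Mid Beta Inner Right Alpha object] + [Gamma Root Mixin1 Right object] + [Mid Gamma]
  take Beta:  [Beta Inner Right Alpha object] + [Gamma Root Mixin1 Right object] + [Gamma]
  take Inner:  [Inner Right Alpha object] + [Gamma Root Mixin1 Right object] + [Gamma]
  take Gamma:  [Right Alpha object] + [Gamma Root Mixin1 Right object] + [Gamma]
  take Root:  [Right Alpha object] + [Root Mixin1 Right object]
  take Mixin1:  [Right Alpha object] + [Mixin1 Right object]
  take Right:  [Right Alpha object] + [Right object]
  take Alpha:  [Alpha object] + [object]
  take object:  [object] + [object]
MRO: Mixin3 Mid Beta Inner Gamma Root Mixin1 Right Alpha object
run is defined in: Alpha, Mixin1, Right, Root. First along the MRO is Root.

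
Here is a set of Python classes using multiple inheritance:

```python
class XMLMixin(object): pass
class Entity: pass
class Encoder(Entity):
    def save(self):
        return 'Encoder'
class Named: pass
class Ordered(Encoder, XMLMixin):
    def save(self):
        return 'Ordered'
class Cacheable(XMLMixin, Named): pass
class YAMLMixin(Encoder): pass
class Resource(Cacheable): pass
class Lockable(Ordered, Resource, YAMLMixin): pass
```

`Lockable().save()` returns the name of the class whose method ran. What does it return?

Ordered

L[Lockable] = Lockable + merge(L[Ordered], L[Resource], L[YAMLMixin], [Ordered Resource YAMLMixin])
  take Ordered:  [Ordered Encoder Entity XMLMixin object] + [Resource Cacheable XMLMixin Named object] + [YAMLMixin Encoder Entity object] + [Ordered Resource YAMLMixin]
  take Resource:  [Encoder Entity XMLMixin object] + [Resource Cacheable XMLMixin Named object] + [YAMLMixin Encoder Entity object] + [Resource YAMLMixin]
  take Cacheable:  [Encoder Entity XMLMixin object] + [Cacheable XMLMixin Named object] + [YAMLMixin Encoder Entity object] + [YAMLMixin]
  take YAMLMixin:  [Encoder Entity XMLMixin object] + [XMLMixin Named object] + [YAMLMixin Encoder Entity object] + [YAMLMixin]
  take Encoder:  [Encoder Entity XMLMixin object] + [XMLMixin Named object] + [Encoder Entity object]
  take Entity:  [Entity XMLMixin object] + [XMLMixin Named object] + [Entity object]
  take XMLMixin:  [XMLMixin object] + [XMLMixin Named object] + [object]
  take Named:  [object] + [Named object] + [object]
  take object:  [object] + [object] + [object]
MRO: Lockable Ordered Resource Cacheable YAMLMixin Encoder Entity XMLMixin Named object
save is defined in: Encoder, Ordered. First along the MRO is Ordered.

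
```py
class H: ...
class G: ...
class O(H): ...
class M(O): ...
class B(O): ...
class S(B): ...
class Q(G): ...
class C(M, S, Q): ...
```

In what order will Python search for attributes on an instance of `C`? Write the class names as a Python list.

[C, M, S, B, O, H, Q, G, object]

L[C] = C + merge(L[M], L[S], L[Q], [M S Q])
  take M:  [M O H object] + [S B O H object] + [Q G object] + [M S Q]
  take S:  [O H object] + [S B O H object] + [Q G object] + [S Q]
  take B:  [O H object] + [B O H object] + [Q G object] + [Q]
  take O:  [O H object] + [O H object] + [Q G object] + [Q]
  take H:  [H object] + [H object] + [Q G object] + [Q]
  take Q:  [object] + [object] + [Q G object] + [Q]
  take G:  [object] + [object] + [G object]
  take object:  [object] + [object] + [object]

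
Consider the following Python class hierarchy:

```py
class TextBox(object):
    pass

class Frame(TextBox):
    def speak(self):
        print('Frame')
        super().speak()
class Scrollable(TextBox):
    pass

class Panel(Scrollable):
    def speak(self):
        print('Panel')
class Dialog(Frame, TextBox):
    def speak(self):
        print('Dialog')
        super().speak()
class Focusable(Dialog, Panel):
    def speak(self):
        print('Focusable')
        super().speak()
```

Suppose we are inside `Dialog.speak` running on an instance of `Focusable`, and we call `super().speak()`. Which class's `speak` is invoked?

L[Focusable] = Focusable + merge(L[Dialog], L[Panel], [Dialog Panel])
  take Dialog:  [Dialog Frame TextBox object] + [Panel Scrollable TextBox object] + [Dialog Panel]
  take Frame:  [Frame TextBox object] + [Panel Scrollable TextBox object] + [Panel]
  take Panel:  [TextBox object] + [Panel Scrollable TextBox object] + [Panel]
  take Scrollable:  [TextBox object] + [Scrollable TextBox object]
  take TextBox:  [TextBox object] + [TextBox object]
  take object:  [object] + [object]
MRO: Focusable Dialog Frame Panel Scrollable TextBox object
super() in Dialog.speak on a Focusable instance goes to the class after Dialog in Focusable's MRO: Frame.

Frame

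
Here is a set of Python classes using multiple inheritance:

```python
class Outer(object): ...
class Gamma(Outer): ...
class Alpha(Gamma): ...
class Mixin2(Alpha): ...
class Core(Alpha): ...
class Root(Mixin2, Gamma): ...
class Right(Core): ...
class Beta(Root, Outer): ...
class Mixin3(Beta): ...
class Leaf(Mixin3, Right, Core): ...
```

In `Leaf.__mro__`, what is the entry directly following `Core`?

L[Leaf] = Leaf + merge(L[Mixin3], L[Right], L[Core], [Mixin3 Right Core])
  take Mixin3:  [Mixin3 Beta Root Mixin2 Alpha Gamma Outer object] + [Right Core Alpha Gamma Outer object] + [Core Alpha Gamma Outer object] + [Mixin3 Right Core]
  take Beta:  [Beta Root Mixin2 Alpha Gamma Outer object] + [Right Core Alpha Gamma Outer object] + [Core Alpha Gamma Outer object] + [Right Core]
  take Root:  [Root Mixin2 Alpha Gamma Outer object] + [Right Core Alpha Gamma Outer object] + [Core Alpha Gamma Outer object] + [Right Core]
  take Mixin2:  [Mixin2 Alpha Gamma Outer object] + [Right Core Alpha Gamma Outer object] + [Core Alpha Gamma Outer object] + [Right Core]
  take Right:  [Alpha Gamma Outer object] + [Right Core Alpha Gamma Outer object] + [Core Alpha Gamma Outer object] + [Right Core]
  take Core:  [Alpha Gamma Outer object] + [Core Alpha Gamma Outer object] + [Core Alpha Gamma Outer object] + [Core]
  take Alpha:  [Alpha Gamma Outer object] + [Alpha Gamma Outer object] + [Alpha Gamma Outer object]
  take Gamma:  [Gamma Outer object] + [Gamma Outer object] + [Gamma Outer object]
  take Outer:  [Outer object] + [Outer object] + [Outer object]
  take object:  [object] + [object] + [object]
MRO: Leaf Mixin3 Beta Root Mixin2 Right Core Alpha Gamma Outer object
Core is at position 6; next is Alpha.

Alpha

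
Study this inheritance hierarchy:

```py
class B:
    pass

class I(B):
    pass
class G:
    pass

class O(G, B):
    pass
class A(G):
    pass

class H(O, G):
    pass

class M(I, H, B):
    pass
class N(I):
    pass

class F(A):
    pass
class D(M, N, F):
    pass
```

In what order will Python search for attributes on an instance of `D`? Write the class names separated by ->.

D -> M -> N -> I -> H -> O -> F -> A -> G -> B -> object

L[D] = D + merge(L[M], L[N], L[F], [M N F])
  take M:  [M I H O G B object] + [N I B object] + [F A G object] + [M N F]
  take N:  [I H O G B object] + [N I B object] + [F A G object] + [N F]
  take I:  [I H O G B object] + [I B object] + [F A G object] + [F]
  take H:  [H O G B object] + [B object] + [F A G object] + [F]
  take O:  [O G B object] + [B object] + [F A G object] + [F]
  take F:  [G B object] + [B object] + [F A G object] + [F]
  take A:  [G B object] + [B object] + [A G object]
  take G:  [G B object] + [B object] + [G object]
  take B:  [B object] + [B object] + [object]
  take object:  [object] + [object] + [object]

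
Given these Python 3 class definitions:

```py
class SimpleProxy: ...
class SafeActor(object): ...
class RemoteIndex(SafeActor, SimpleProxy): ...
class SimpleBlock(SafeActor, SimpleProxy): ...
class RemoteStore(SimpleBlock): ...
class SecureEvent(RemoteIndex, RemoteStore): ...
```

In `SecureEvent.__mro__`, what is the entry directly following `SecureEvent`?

L[SecureEvent] = SecureEvent + merge(L[RemoteIndex], L[RemoteStore], [RemoteIndex RemoteStore])
  take RemoteIndex:  [RemoteIndex SafeActor SimpleProxy object] + [RemoteStore SimpleBlock SafeActor SimpleProxy object] + [RemoteIndex RemoteStore]
  take RemoteStore:  [SafeActor SimpleProxy object] + [RemoteStore SimpleBlock SafeActor SimpleProxy object] + [RemoteStore]
  take SimpleBlock:  [SafeActor SimpleProxy object] + [SimpleBlock SafeActor SimpleProxy object]
  take SafeActor:  [SafeActor SimpleProxy object] + [SafeActor SimpleProxy object]
  take SimpleProxy:  [SimpleProxy object] + [SimpleProxy object]
  take object:  [object] + [object]
MRO: SecureEvent RemoteIndex RemoteStore SimpleBlock SafeActor SimpleProxy object
SecureEvent is at position 0; next is RemoteIndex.

RemoteIndex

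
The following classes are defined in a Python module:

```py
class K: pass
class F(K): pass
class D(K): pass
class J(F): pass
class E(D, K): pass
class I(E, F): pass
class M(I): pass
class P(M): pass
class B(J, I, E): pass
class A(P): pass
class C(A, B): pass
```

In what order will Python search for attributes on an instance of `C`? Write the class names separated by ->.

C -> A -> P -> M -> B -> J -> I -> E -> D -> F -> K -> object

L[C] = C + merge(L[A], L[B], [A B])
  take A:  [A P M I E D F K object] + [B J I E D F K object] + [A B]
  take P:  [P M I E D F K object] + [B J I E D F K object] + [B]
  take M:  [M I E D F K object] + [B J I E D F K object] + [B]
  take B:  [I E D F K object] + [B J I E D F K object] + [B]
  take J:  [I E D F K object] + [J I E D F K object]
  take I:  [I E D F K object] + [I E D F K object]
  take E:  [E D F K object] + [E D F K object]
  take D:  [D F K object] + [D F K object]
  take F:  [F K object] + [F K object]
  take K:  [K object] + [K object]
  take object:  [object] + [object]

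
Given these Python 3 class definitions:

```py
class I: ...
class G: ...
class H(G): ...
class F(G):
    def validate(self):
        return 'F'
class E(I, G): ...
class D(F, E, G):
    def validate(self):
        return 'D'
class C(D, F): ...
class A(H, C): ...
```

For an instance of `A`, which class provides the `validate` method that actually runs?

L[A] = A + merge(L[H], L[C], [H C])
  take H:  [H G object] + [C D F E I G object] + [H C]
  take C:  [G object] + [C D F E I G object] + [C]
  take D:  [G object] + [D F E I G object]
  take F:  [G object] + [F E I G object]
  take E:  [G object] + [E I G object]
  take I:  [G object] + [I G object]
  take G:  [G object] + [G object]
  take object:  [object] + [object]
MRO: A H C D F E I G object
validate is defined in: D, F. First along the MRO is D.

D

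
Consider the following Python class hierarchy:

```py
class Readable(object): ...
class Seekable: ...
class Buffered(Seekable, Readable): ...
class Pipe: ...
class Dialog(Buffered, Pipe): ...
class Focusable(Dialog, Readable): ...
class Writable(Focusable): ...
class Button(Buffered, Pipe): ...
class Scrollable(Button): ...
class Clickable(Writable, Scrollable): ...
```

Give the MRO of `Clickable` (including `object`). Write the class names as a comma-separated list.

Clickable, Writable, Focusable, Dialog, Scrollable, Button, Buffered, Seekable, Readable, Pipe, object

L[Clickable] = Clickable + merge(L[Writable], L[Scrollable], [Writable Scrollable])
  take Writable:  [Writable Focusable Dialog Buffered Seekable Readable Pipe object] + [Scrollable Button Buffered Seekable Readable Pipe object] + [Writable Scrollable]
  take Focusable:  [Focusable Dialog Buffered Seekable Readable Pipe object] + [Scrollable Button Buffered Seekable Readable Pipe object] + [Scrollable]
  take Dialog:  [Dialog Buffered Seekable Readable Pipe object] + [Scrollable Button Buffered Seekable Readable Pipe object] + [Scrollable]
  take Scrollable:  [Buffered Seekable Readable Pipe object] + [Scrollable Button Buffered Seekable Readable Pipe object] + [Scrollable]
  take Button:  [Buffered Seekable Readable Pipe object] + [Button Buffered Seekable Readable Pipe object]
  take Buffered:  [Buffered Seekable Readable Pipe object] + [Buffered Seekable Readable Pipe object]
  take Seekable:  [Seekable Readable Pipe object] + [Seekable Readable Pipe object]
  take Readable:  [Readable Pipe object] + [Readable Pipe object]
  take Pipe:  [Pipe object] + [Pipe object]
  take object:  [object] + [object]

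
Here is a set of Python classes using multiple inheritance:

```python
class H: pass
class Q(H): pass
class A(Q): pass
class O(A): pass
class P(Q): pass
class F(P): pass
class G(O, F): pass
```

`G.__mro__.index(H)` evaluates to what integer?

6

L[G] = G + merge(L[O], L[F], [O F])
  take O:  [O A Q H object] + [F P Q H object] + [O F]
  take A:  [A Q H object] + [F P Q H object] + [F]
  take F:  [Q H object] + [F P Q H object] + [F]
  take P:  [Q H object] + [P Q H object]
  take Q:  [Q H object] + [Q H object]
  take H:  [H object] + [H object]
  take object:  [object] + [object]
MRO: G O A F P Q H object
H sits at index 6.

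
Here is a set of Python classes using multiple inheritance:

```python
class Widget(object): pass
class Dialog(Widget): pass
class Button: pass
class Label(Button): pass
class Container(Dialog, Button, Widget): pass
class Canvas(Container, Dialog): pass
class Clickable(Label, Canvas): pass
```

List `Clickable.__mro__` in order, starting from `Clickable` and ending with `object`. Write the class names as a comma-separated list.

Clickable, Label, Canvas, Container, Dialog, Button, Widget, object

L[Clickable] = Clickable + merge(L[Label], L[Canvas], [Label Canvas])
  take Label:  [Label Button object] + [Canvas Container Dialog Button Widget object] + [Label Canvas]
  take Canvas:  [Button object] + [Canvas Container Dialog Button Widget object] + [Canvas]
  take Container:  [Button object] + [Container Dialog Button Widget object]
  take Dialog:  [Button object] + [Dialog Button Widget object]
  take Button:  [Button object] + [Button Widget object]
  take Widget:  [object] + [Widget object]
  take object:  [object] + [object]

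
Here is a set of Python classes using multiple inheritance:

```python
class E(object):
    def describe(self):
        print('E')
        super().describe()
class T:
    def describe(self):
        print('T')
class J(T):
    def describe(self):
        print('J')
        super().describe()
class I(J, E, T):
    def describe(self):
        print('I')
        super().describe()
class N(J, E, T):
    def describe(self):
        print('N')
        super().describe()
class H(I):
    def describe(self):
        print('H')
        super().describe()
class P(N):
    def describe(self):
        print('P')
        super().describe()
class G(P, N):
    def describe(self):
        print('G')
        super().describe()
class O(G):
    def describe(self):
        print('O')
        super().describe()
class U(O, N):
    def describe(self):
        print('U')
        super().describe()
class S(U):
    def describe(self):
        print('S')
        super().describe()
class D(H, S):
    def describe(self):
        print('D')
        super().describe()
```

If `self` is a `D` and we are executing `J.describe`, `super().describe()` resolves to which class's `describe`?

L[D] = D + merge(L[H], L[S], [H S])
  take H:  [H I J E T object] + [S U O G P N J E T object] + [H S]
  take I:  [I J E T object] + [S U O G P N J E T object] + [S]
  take S:  [J E T object] + [S U O G P N J E T object] + [S]
  take U:  [J E T object] + [U O G P N J E T object]
  take O:  [J E T object] + [O G P N J E T object]
  take G:  [J E T object] + [G P N J E T object]
  take P:  [J E T object] + [P N J E T object]
  take N:  [J E T object] + [N J E T object]
  take J:  [J E T object] + [J E T object]
  take E:  [E T object] + [E T object]
  take T:  [T object] + [T object]
  take object:  [object] + [object]
MRO: D H I S U O G P N J E T object
super() in J.describe on a D instance goes to the class after J in D's MRO: E.

E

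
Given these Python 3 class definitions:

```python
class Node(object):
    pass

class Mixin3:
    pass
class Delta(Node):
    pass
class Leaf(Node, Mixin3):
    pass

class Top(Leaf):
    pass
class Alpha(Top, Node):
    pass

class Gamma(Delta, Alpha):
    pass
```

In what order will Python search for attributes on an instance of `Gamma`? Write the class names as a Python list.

L[Gamma] = Gamma + merge(L[Delta], L[Alpha], [Delta Alpha])
  take Delta:  [Delta Node object] + [Alpha Top Leaf Node Mixin3 object] + [Delta Alpha]
  take Alpha:  [Node object] + [Alpha Top Leaf Node Mixin3 object] + [Alpha]
  take Top:  [Node object] + [Top Leaf Node Mixin3 object]
  take Leaf:  [Node object] + [Leaf Node Mixin3 object]
  take Node:  [Node object] + [Node Mixin3 object]
  take Mixin3:  [object] + [Mixin3 object]
  take object:  [object] + [object]

[Gamma, Delta, Alpha, Top, Leaf, Node, Mixin3, object]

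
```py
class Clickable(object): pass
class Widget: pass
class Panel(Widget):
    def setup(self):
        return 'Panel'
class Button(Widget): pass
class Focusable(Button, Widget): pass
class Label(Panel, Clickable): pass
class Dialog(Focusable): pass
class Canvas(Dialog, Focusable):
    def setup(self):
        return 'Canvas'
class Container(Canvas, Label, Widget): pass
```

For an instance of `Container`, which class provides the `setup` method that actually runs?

Canvas

L[Container] = Container + merge(L[Canvas], L[Label], L[Widget], [Canvas Label Widget])
  take Canvas:  [Canvas Dialog Focusable Button Widget object] + [Label Panel Widget Clickable object] + [Widget object] + [Canvas Label Widget]
  take Dialog:  [Dialog Focusable Button Widget object] + [Label Panel Widget Clickable object] + [Widget object] + [Label Widget]
  take Focusable:  [Focusable Button Widget object] + [Label Panel Widget Clickable object] + [Widget object] + [Label Widget]
  take Button:  [Button Widget object] + [Label Panel Widget Clickable object] + [Widget object] + [Label Widget]
  take Label:  [Widget object] + [Label Panel Widget Clickable object] + [Widget object] + [Label Widget]
  take Panel:  [Widget object] + [Panel Widget Clickable object] + [Widget object] + [Widget]
  take Widget:  [Widget object] + [Widget Clickable object] + [Widget object] + [Widget]
  take Clickable:  [object] + [Clickable object] + [object]
  take object:  [object] + [object] + [object]
MRO: Container Canvas Dialog Focusable Button Label Panel Widget Clickable object
setup is defined in: Canvas, Panel. First along the MRO is Canvas.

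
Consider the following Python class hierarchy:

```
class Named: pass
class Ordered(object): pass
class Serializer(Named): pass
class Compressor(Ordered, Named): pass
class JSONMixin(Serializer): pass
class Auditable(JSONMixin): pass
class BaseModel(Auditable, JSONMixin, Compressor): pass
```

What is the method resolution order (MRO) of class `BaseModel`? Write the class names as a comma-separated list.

L[BaseModel] = BaseModel + merge(L[Auditable], L[JSONMixin], L[Compressor], [Auditable JSONMixin Compressor])
  take Auditable:  [Auditable JSONMixin Serializer Named object] + [JSONMixin Serializer Named object] + [Compressor Ordered Named object] + [Auditable JSONMixin Compressor]
  take JSONMixin:  [JSONMixin Serializer Named object] + [JSONMixin Serializer Named object] + [Compressor Ordered Named object] + [JSONMixin Compressor]
  take Serializer:  [Serializer Named object] + [Serializer Named object] + [Compressor Ordered Named object] + [Compressor]
  take Compressor:  [Named object] + [Named object] + [Compressor Ordered Named object] + [Compressor]
  take Ordered:  [Named object] + [Named object] + [Ordered Named object]
  take Named:  [Named object] + [Named object] + [Named object]
  take object:  [object] + [object] + [object]

BaseModel, Auditable, JSONMixin, Serializer, Compressor, Ordered, Named, object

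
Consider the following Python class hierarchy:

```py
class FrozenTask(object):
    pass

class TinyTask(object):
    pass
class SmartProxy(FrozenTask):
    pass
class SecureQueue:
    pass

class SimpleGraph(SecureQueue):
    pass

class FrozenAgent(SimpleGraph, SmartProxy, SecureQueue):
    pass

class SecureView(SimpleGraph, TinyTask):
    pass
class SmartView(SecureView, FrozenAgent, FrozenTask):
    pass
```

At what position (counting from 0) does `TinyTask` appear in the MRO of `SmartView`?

L[SmartView] = SmartView + merge(L[SecureView], L[FrozenAgent], L[FrozenTask], [SecureView FrozenAgent FrozenTask])
  take SecureView:  [SecureView SimpleGraph SecureQueue TinyTask object] + [FrozenAgent SimpleGraph SmartProxy SecureQueue FrozenTask object] + [FrozenTask object] + [SecureView FrozenAgent FrozenTask]
  take FrozenAgent:  [SimpleGraph SecureQueue TinyTask object] + [FrozenAgent SimpleGraph SmartProxy SecureQueue FrozenTask object] + [FrozenTask object] + [FrozenAgent FrozenTask]
  take SimpleGraph:  [SimpleGraph SecureQueue TinyTask object] + [SimpleGraph SmartProxy SecureQueue FrozenTask object] + [FrozenTask object] + [FrozenTask]
  take SmartProxy:  [SecureQueue TinyTask object] + [SmartProxy SecureQueue FrozenTask object] + [FrozenTask object] + [FrozenTask]
  take SecureQueue:  [SecureQueue TinyTask object] + [SecureQueue FrozenTask object] + [FrozenTask object] + [FrozenTask]
  take TinyTask:  [TinyTask object] + [FrozenTask object] + [FrozenTask object] + [FrozenTask]
  take FrozenTask:  [object] + [FrozenTask object] + [FrozenTask object] + [FrozenTask]
  take object:  [object] + [object] + [object]
MRO: SmartView SecureView FrozenAgent SimpleGraph SmartProxy SecureQueue TinyTask FrozenTask object
TinyTask sits at index 6.

6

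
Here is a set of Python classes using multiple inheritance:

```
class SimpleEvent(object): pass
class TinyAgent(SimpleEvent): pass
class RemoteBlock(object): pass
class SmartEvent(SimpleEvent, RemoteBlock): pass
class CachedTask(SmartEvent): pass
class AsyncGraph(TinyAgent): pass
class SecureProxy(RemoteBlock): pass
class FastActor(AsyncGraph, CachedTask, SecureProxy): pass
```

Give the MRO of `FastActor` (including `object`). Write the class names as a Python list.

[FastActor, AsyncGraph, TinyAgent, CachedTask, SmartEvent, SimpleEvent, SecureProxy, RemoteBlock, object]

L[FastActor] = FastActor + merge(L[AsyncGraph], L[CachedTask], L[SecureProxy], [AsyncGraph CachedTask SecureProxy])
  take AsyncGraph:  [AsyncGraph TinyAgent SimpleEvent object] + [CachedTask SmartEvent SimpleEvent RemoteBlock object] + [SecureProxy RemoteBlock object] + [AsyncGraph CachedTask SecureProxy]
  take TinyAgent:  [TinyAgent SimpleEvent object] + [CachedTask SmartEvent SimpleEvent RemoteBlock object] + [SecureProxy RemoteBlock object] + [CachedTask SecureProxy]
  take CachedTask:  [SimpleEvent object] + [CachedTask SmartEvent SimpleEvent RemoteBlock object] + [SecureProxy RemoteBlock object] + [CachedTask SecureProxy]
  take SmartEvent:  [SimpleEvent object] + [SmartEvent SimpleEvent RemoteBlock object] + [SecureProxy RemoteBlock object] + [SecureProxy]
  take SimpleEvent:  [SimpleEvent object] + [SimpleEvent RemoteBlock object] + [SecureProxy RemoteBlock object] + [SecureProxy]
  take SecureProxy:  [object] + [RemoteBlock object] + [SecureProxy RemoteBlock object] + [SecureProxy]
  take RemoteBlock:  [object] + [RemoteBlock object] + [RemoteBlock object]
  take object:  [object] + [object] + [object]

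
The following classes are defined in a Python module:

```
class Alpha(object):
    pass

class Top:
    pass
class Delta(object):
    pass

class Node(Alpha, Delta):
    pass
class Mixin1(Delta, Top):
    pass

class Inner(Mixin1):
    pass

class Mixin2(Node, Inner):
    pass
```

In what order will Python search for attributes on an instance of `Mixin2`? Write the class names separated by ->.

L[Mixin2] = Mixin2 + merge(L[Node], L[Inner], [Node Inner])
  take Node:  [Node Alpha Delta object] + [Inner Mixin1 Delta Top object] + [Node Inner]
  take Alpha:  [Alpha Delta object] + [Inner Mixin1 Delta Top object] + [Inner]
  take Inner:  [Delta object] + [Inner Mixin1 Delta Top object] + [Inner]
  take Mixin1:  [Delta object] + [Mixin1 Delta Top object]
  take Delta:  [Delta object] + [Delta Top object]
  take Top:  [object] + [Top object]
  take object:  [object] + [object]

Mixin2 -> Node -> Alpha -> Inner -> Mixin1 -> Delta -> Top -> object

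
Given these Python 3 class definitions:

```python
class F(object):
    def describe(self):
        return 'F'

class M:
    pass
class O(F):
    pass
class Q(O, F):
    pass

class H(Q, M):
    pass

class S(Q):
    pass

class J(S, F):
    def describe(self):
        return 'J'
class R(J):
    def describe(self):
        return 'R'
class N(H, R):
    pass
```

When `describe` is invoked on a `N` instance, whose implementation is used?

L[N] = N + merge(L[H], L[R], [H R])
  take H:  [H Q O F M object] + [R J S Q O F object] + [H R]
  take R:  [Q O F M object] + [R J S Q O F object] + [R]
  take J:  [Q O F M object] + [J S Q O F object]
  take S:  [Q O F M object] + [S Q O F object]
  take Q:  [Q O F M object] + [Q O F object]
  take O:  [O F M object] + [O F object]
  take F:  [F M object] + [F object]
  take M:  [M object] + [object]
  take object:  [object] + [object]
MRO: N H R J S Q O F M object
describe is defined in: F, J, R. First along the MRO is R.

R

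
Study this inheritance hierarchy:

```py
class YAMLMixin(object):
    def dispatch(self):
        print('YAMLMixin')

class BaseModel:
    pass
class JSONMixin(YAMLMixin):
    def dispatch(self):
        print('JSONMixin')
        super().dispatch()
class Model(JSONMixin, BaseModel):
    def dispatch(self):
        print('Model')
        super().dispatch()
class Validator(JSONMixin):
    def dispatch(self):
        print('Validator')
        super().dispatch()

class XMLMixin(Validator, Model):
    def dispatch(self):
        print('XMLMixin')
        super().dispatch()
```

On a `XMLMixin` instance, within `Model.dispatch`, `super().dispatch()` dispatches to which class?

JSONMixin

L[XMLMixin] = XMLMixin + merge(L[Validator], L[Model], [Validator Model])
  take Validator:  [Validator JSONMixin YAMLMixin object] + [Model JSONMixin YAMLMixin BaseModel object] + [Validator Model]
  take Model:  [JSONMixin YAMLMixin object] + [Model JSONMixin YAMLMixin BaseModel object] + [Model]
  take JSONMixin:  [JSONMixin YAMLMixin object] + [JSONMixin YAMLMixin BaseModel object]
  take YAMLMixin:  [YAMLMixin object] + [YAMLMixin BaseModel object]
  take BaseModel:  [object] + [BaseModel object]
  take object:  [object] + [object]
MRO: XMLMixin Validator Model JSONMixin YAMLMixin BaseModel object
super() in Model.dispatch on a XMLMixin instance goes to the class after Model in XMLMixin's MRO: JSONMixin.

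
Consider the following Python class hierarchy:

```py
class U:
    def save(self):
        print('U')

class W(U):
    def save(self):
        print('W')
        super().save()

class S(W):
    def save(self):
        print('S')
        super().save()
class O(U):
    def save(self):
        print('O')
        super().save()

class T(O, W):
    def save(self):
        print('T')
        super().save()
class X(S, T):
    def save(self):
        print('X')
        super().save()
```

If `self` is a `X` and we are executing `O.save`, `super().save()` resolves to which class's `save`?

W

L[X] = X + merge(L[S], L[T], [S T])
  take S:  [S W U object] + [T O W U object] + [S T]
  take T:  [W U object] + [T O W U object] + [T]
  take O:  [W U object] + [O W U object]
  take W:  [W U object] + [W U object]
  take U:  [U object] + [U object]
  take object:  [object] + [object]
MRO: X S T O W U object
super() in O.save on a X instance goes to the class after O in X's MRO: W.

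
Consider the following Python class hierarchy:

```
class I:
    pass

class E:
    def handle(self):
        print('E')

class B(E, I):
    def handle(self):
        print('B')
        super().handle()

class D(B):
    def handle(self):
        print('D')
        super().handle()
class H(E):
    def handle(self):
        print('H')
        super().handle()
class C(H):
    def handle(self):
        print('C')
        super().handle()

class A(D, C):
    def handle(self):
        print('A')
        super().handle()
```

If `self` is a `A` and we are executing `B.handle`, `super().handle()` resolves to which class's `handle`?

C

L[A] = A + merge(L[D], L[C], [D C])
  take D:  [D B E I object] + [C H E object] + [D C]
  take B:  [B E I object] + [C H E object] + [C]
  take C:  [E I object] + [C H E object] + [C]
  take H:  [E I object] + [H E object]
  take E:  [E I object] + [E object]
  take I:  [I object] + [object]
  take object:  [object] + [object]
MRO: A D B C H E I object
super() in B.handle on a A instance goes to the class after B in A's MRO: C.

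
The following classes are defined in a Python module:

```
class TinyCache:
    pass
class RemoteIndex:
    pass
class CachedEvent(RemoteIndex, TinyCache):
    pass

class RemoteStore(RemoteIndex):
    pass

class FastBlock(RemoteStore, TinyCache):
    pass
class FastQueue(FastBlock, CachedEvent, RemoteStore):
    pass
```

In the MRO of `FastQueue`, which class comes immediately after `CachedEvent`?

L[FastQueue] = FastQueue + merge(L[FastBlock], L[CachedEvent], L[RemoteStore], [FastBlock CachedEvent RemoteStore])
  take FastBlock:  [FastBlock RemoteStore RemoteIndex TinyCache object] + [CachedEvent RemoteIndex TinyCache object] + [RemoteStore RemoteIndex object] + [FastBlock CachedEvent RemoteStore]
  take CachedEvent:  [RemoteStore RemoteIndex TinyCache object] + [CachedEvent RemoteIndex TinyCache object] + [RemoteStore RemoteIndex object] + [CachedEvent RemoteStore]
  take RemoteStore:  [RemoteStore RemoteIndex TinyCache object] + [RemoteIndex TinyCache object] + [RemoteStore RemoteIndex object] + [RemoteStore]
  take RemoteIndex:  [RemoteIndex TinyCache object] + [RemoteIndex TinyCache object] + [RemoteIndex object]
  take TinyCache:  [TinyCache object] + [TinyCache object] + [object]
  take object:  [object] + [object] + [object]
MRO: FastQueue FastBlock CachedEvent RemoteStore RemoteIndex TinyCache object
CachedEvent is at position 2; next is RemoteStore.

RemoteStore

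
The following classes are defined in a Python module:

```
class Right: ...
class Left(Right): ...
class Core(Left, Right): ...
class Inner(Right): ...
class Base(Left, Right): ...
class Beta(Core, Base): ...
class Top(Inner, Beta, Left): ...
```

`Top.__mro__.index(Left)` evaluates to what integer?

5

L[Top] = Top + merge(L[Inner], L[Beta], L[Left], [Inner Beta Left])
  take Inner:  [Inner Right object] + [Beta Core Base Left Right object] + [Left Right object] + [Inner Beta Left]
  take Beta:  [Right object] + [Beta Core Base Left Right object] + [Left Right object] + [Beta Left]
  take Core:  [Right object] + [Core Base Left Right object] + [Left Right object] + [Left]
  take Base:  [Right object] + [Base Left Right object] + [Left Right object] + [Left]
  take Left:  [Right object] + [Left Right object] + [Left Right object] + [Left]
  take Right:  [Right object] + [Right object] + [Right object]
  take object:  [object] + [object] + [object]
MRO: Top Inner Beta Core Base Left Right object
Left sits at index 5.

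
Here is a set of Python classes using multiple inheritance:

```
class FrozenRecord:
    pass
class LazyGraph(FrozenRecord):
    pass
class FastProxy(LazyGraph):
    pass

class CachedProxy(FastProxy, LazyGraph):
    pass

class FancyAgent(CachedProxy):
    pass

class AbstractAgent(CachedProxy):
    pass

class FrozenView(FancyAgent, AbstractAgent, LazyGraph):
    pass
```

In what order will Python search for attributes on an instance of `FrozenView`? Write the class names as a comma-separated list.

L[FrozenView] = FrozenView + merge(L[FancyAgent], L[AbstractAgent], L[LazyGraph], [FancyAgent AbstractAgent LazyGraph])
  take FancyAgent:  [FancyAgent CachedProxy FastProxy LazyGraph FrozenRecord object] + [AbstractAgent CachedProxy FastProxy LazyGraph FrozenRecord object] + [LazyGraph FrozenRecord object] + [FancyAgent AbstractAgent LazyGraph]
  take AbstractAgent:  [CachedProxy FastProxy LazyGraph FrozenRecord object] + [AbstractAgent CachedProxy FastProxy LazyGraph FrozenRecord object] + [LazyGraph FrozenRecord object] + [AbstractAgent LazyGraph]
  take CachedProxy:  [CachedProxy FastProxy LazyGraph FrozenRecord object] + [CachedProxy FastProxy LazyGraph FrozenRecord object] + [LazyGraph FrozenRecord object] + [LazyGraph]
  take FastProxy:  [FastProxy LazyGraph FrozenRecord object] + [FastProxy LazyGraph FrozenRecord object] + [LazyGraph FrozenRecord object] + [LazyGraph]
  take LazyGraph:  [LazyGraph FrozenRecord object] + [LazyGraph FrozenRecord object] + [LazyGraph FrozenRecord object] + [LazyGraph]
  take FrozenRecord:  [FrozenRecord object] + [FrozenRecord object] + [FrozenRecord object]
  take object:  [object] + [object] + [object]

FrozenView, FancyAgent, AbstractAgent, CachedProxy, FastProxy, LazyGraph, FrozenRecord, object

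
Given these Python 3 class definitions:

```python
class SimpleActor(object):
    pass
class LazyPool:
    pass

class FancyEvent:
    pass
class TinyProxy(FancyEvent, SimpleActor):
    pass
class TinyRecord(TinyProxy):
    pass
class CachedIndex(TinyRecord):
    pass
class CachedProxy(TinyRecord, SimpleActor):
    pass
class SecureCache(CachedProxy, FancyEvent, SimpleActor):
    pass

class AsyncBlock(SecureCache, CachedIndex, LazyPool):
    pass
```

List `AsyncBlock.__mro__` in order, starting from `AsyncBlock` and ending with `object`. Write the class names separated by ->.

AsyncBlock -> SecureCache -> CachedProxy -> CachedIndex -> TinyRecord -> TinyProxy -> FancyEvent -> SimpleActor -> LazyPool -> object

L[AsyncBlock] = AsyncBlock + merge(L[SecureCache], L[CachedIndex], L[LazyPool], [SecureCache CachedIndex LazyPool])
  take SecureCache:  [SecureCache CachedProxy TinyRecord TinyProxy FancyEvent SimpleActor object] + [CachedIndex TinyRecord TinyProxy FancyEvent SimpleActor object] + [LazyPool object] + [SecureCache CachedIndex LazyPool]
  take CachedProxy:  [CachedProxy TinyRecord TinyProxy FancyEvent SimpleActor object] + [CachedIndex TinyRecord TinyProxy FancyEvent SimpleActor object] + [LazyPool object] + [CachedIndex LazyPool]
  take CachedIndex:  [TinyRecord TinyProxy FancyEvent SimpleActor object] + [CachedIndex TinyRecord TinyProxy FancyEvent SimpleActor object] + [LazyPool object] + [CachedIndex LazyPool]
  take TinyRecord:  [TinyRecord TinyProxy FancyEvent SimpleActor object] + [TinyRecord TinyProxy FancyEvent SimpleActor object] + [LazyPool object] + [LazyPool]
  take TinyProxy:  [TinyProxy FancyEvent SimpleActor object] + [TinyProxy FancyEvent SimpleActor object] + [LazyPool object] + [LazyPool]
  take FancyEvent:  [FancyEvent SimpleActor object] + [FancyEvent SimpleActor object] + [LazyPool object] + [LazyPool]
  take SimpleActor:  [SimpleActor object] + [SimpleActor object] + [LazyPool object] + [LazyPool]
  take LazyPool:  [object] + [object] + [LazyPool object] + [LazyPool]
  take object:  [object] + [object] + [object]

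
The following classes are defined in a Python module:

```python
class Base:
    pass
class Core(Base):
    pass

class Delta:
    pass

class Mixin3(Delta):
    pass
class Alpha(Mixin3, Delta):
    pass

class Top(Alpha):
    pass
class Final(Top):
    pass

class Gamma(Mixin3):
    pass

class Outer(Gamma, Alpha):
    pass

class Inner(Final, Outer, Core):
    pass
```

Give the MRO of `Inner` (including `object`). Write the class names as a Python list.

L[Inner] = Inner + merge(L[Final], L[Outer], L[Core], [Final Outer Core])
  take Final:  [Final Top Alpha Mixin3 Delta object] + [Outer Gamma Alpha Mixin3 Delta object] + [Core Base object] + [Final Outer Core]
  take Top:  [Top Alpha Mixin3 Delta object] + [Outer Gamma Alpha Mixin3 Delta object] + [Core Base object] + [Outer Core]
  take Outer:  [Alpha Mixin3 Delta object] + [Outer Gamma Alpha Mixin3 Delta object] + [Core Base object] + [Outer Core]
  take Gamma:  [Alpha Mixin3 Delta object] + [Gamma Alpha Mixin3 Delta object] + [Core Base object] + [Core]
  take Alpha:  [Alpha Mixin3 Delta object] + [Alpha Mixin3 Delta object] + [Core Base object] + [Core]
  take Mixin3:  [Mixin3 Delta object] + [Mixin3 Delta object] + [Core Base object] + [Core]
  take Delta:  [Delta object] + [Delta object] + [Core Base object] + [Core]
  take Core:  [object] + [object] + [Core Base object] + [Core]
  take Base:  [object] + [object] + [Base object]
  take object:  [object] + [object] + [object]

[Inner, Final, Top, Outer, Gamma, Alpha, Mixin3, Delta, Core, Base, object]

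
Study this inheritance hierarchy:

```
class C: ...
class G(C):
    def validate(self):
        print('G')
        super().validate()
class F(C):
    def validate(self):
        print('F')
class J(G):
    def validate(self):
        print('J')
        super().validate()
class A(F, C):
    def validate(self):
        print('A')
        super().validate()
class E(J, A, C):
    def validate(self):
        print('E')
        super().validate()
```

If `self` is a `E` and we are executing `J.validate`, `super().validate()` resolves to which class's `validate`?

G

L[E] = E + merge(L[J], L[A], L[C], [J A C])
  take J:  [J G C object] + [A F C object] + [C object] + [J A C]
  take G:  [G C object] + [A F C object] + [C object] + [A C]
  take A:  [C object] + [A F C object] + [C object] + [A C]
  take F:  [C object] + [F C object] + [C object] + [C]
  take C:  [C object] + [C object] + [C object] + [C]
  take object:  [object] + [object] + [object]
MRO: E J G A F C object
super() in J.validate on a E instance goes to the class after J in E's MRO: G.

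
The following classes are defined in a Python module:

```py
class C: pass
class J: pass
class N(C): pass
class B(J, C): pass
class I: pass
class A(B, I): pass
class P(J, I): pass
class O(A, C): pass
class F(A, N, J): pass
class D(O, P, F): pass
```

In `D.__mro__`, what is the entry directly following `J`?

L[D] = D + merge(L[O], L[P], L[F], [O P F])
  take O:  [O A B J C I object] + [P J I object] + [F A B N J C I object] + [O P F]
  take P:  [A B J C I object] + [P J I object] + [F A B N J C I object] + [P F]
  take F:  [A B J C I object] + [J I object] + [F A B N J C I object] + [F]
  take A:  [A B J C I object] + [J I object] + [A B N J C I object]
  take B:  [B J C I object] + [J I object] + [B N J C I object]
  take N:  [J C I object] + [J I object] + [N J C I object]
  take J:  [J C I object] + [J I object] + [J C I object]
  take C:  [C I object] + [I object] + [C I object]
  take I:  [I object] + [I object] + [I object]
  take object:  [object] + [object] + [object]
MRO: D O P F A B N J C I object
J is at position 7; next is C.

C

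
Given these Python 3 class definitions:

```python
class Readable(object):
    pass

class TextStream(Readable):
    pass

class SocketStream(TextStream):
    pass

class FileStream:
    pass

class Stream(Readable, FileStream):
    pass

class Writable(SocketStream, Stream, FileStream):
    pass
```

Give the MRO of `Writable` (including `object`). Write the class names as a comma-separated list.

L[Writable] = Writable + merge(L[SocketStream], L[Stream], L[FileStream], [SocketStream Stream FileStream])
  take SocketStream:  [SocketStream TextStream Readable object] + [Stream Readable FileStream object] + [FileStream object] + [SocketStream Stream FileStream]
  take TextStream:  [TextStream Readable object] + [Stream Readable FileStream object] + [FileStream object] + [Stream FileStream]
  take Stream:  [Readable object] + [Stream Readable FileStream object] + [FileStream object] + [Stream FileStream]
  take Readable:  [Readable object] + [Readable FileStream object] + [FileStream object] + [FileStream]
  take FileStream:  [object] + [FileStream object] + [FileStream object] + [FileStream]
  take object:  [object] + [object] + [object]

Writable, SocketStream, TextStream, Stream, Readable, FileStream, object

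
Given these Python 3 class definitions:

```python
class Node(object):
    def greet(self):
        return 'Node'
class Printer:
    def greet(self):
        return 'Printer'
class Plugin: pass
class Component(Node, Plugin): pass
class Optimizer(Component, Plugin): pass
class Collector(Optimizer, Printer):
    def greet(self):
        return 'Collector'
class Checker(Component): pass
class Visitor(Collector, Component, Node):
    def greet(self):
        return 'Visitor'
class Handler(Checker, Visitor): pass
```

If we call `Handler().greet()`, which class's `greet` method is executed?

Visitor

L[Handler] = Handler + merge(L[Checker], L[Visitor], [Checker Visitor])
  take Checker:  [Checker Component Node Plugin object] + [Visitor Collector Optimizer Component Node Plugin Printer object] + [Checker Visitor]
  take Visitor:  [Component Node Plugin object] + [Visitor Collector Optimizer Component Node Plugin Printer object] + [Visitor]
  take Collector:  [Component Node Plugin object] + [Collector Optimizer Component Node Plugin Printer object]
  take Optimizer:  [Component Node Plugin object] + [Optimizer Component Node Plugin Printer object]
  take Component:  [Component Node Plugin object] + [Component Node Plugin Printer object]
  take Node:  [Node Plugin object] + [Node Plugin Printer object]
  take Plugin:  [Plugin object] + [Plugin Printer object]
  take Printer:  [object] + [Printer object]
  take object:  [object] + [object]
MRO: Handler Checker Visitor Collector Optimizer Component Node Plugin Printer object
greet is defined in: Collector, Node, Printer, Visitor. First along the MRO is Visitor.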